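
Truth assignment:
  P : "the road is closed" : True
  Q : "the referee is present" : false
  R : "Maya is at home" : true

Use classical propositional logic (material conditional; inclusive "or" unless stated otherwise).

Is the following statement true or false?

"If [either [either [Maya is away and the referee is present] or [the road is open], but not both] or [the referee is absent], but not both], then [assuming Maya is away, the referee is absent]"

Values: R=T, Q=F, P=T.
Parsed as (((~R & Q) xor ~P) xor ~Q) -> (~R -> ~Q)

~R = ~T = F
~R & Q = F & F = F
~P = ~T = F
(~R & Q) xor ~P = F xor F = F
~Q = ~F = T
((~R & Q) xor ~P) xor ~Q = F xor T = T
~R = ~T = F
~Q = ~F = T
~R -> ~Q = F -> T = T
(((~R & Q) xor ~P) xor ~Q) -> (~R -> ~Q) = T -> T = T

true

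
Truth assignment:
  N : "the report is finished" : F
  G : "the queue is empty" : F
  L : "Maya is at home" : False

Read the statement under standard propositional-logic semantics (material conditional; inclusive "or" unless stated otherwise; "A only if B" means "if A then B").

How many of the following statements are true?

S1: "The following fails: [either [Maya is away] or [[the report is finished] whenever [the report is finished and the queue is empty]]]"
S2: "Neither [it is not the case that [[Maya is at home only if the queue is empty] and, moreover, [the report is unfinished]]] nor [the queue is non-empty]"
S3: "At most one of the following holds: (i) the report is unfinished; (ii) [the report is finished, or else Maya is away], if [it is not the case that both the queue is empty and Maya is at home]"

S1: Formalization: not (not L or ((N and G) -> N))

not L = not False = True
N and G = False and False = False
(N and G) -> N = False -> False = True
not L or ((N and G) -> N) = True or True = True
not (not L or ((N and G) -> N)) = not True = False
Thus S1 is false.

S2: In symbols: not ((L -> G) and not N) nor not G

L -> G = False -> False = True
not N = not False = True
(L -> G) and not N = True and True = True
not ((L -> G) and not N) = not True = False
not G = not False = True
not ((L -> G) and not N) nor not G = False nor True = False
Hence S2 is false.

S3: Formalization: not N nand ((G nand L) -> (N or not L))

not N = not False = True
G nand L = False nand False = True
not L = not False = True
N or not L = False or True = True
(G nand L) -> (N or not L) = True -> True = True
not N nand ((G nand L) -> (N or not L)) = True nand True = False
Thus S3 is false.

True statements: 0 (none).

0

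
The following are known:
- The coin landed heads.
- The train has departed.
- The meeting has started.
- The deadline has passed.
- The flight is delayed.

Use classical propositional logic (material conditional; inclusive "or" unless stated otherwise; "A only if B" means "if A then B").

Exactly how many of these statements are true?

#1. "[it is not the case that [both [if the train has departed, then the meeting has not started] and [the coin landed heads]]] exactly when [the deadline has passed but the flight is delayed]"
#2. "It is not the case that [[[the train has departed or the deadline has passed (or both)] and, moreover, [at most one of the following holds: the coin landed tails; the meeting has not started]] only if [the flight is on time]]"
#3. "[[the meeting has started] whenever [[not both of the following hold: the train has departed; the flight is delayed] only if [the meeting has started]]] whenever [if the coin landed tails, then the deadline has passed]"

3

Let Q = "the train has departed" (T), R = "the meeting has started" (T), P = "the coin landed heads" (T), S = "the deadline has passed" (T), U = "the flight is delayed" (T).

#1: This is ¬((Q → ¬R) ∧ P) ↔ (S ∧ U).

¬R = ¬T = F
Q → ¬R = T → F = F
(Q → ¬R) ∧ P = F ∧ T = F
¬((Q → ¬R) ∧ P) = ¬F = T
S ∧ U = T ∧ T = T
¬((Q → ¬R) ∧ P) ↔ (S ∧ U) = T ↔ T = T
Hence #1 is true.

#2: In symbols: ¬(((Q ∨ S) ∧ (¬P ↑ ¬R)) → ¬U)

Q ∨ S = T ∨ T = T
¬P = ¬T = F
¬R = ¬T = F
¬P ↑ ¬R = F ↑ F = T
(Q ∨ S) ∧ (¬P ↑ ¬R) = T ∧ T = T
¬U = ¬T = F
((Q ∨ S) ∧ (¬P ↑ ¬R)) → ¬U = T → F = F
¬(((Q ∨ S) ∧ (¬P ↑ ¬R)) → ¬U) = ¬F = T
Thus #2 is true.

#3: This is (¬P → S) → (((Q ↑ U) → R) → R).

¬P = ¬T = F
¬P → S = F → T = T
Q ↑ U = T ↑ T = F
(Q ↑ U) → R = F → T = T
((Q ↑ U) → R) → R = T → T = T
(¬P → S) → (((Q ↑ U) → R) → R) = T → T = T
So #3 is true.

3 of the 3 statements are true (#1, #2, #3).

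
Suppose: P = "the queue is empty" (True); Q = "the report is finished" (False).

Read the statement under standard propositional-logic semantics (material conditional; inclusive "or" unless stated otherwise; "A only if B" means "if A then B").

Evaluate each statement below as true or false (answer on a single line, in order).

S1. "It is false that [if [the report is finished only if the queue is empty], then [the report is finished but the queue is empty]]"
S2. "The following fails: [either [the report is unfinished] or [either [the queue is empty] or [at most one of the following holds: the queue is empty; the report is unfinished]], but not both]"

S1 true; S2 true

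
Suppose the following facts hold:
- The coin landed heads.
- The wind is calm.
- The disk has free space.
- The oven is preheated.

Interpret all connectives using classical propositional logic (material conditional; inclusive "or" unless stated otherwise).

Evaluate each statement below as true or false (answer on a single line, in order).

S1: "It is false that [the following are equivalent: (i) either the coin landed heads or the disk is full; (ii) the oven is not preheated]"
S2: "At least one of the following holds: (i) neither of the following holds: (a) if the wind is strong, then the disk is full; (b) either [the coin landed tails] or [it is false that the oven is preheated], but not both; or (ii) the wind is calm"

Let P = "the coin landed heads" (True), R = "the disk is full" (False), S = "the oven is preheated" (True), Q = "the wind is strong" (False).

S1: Formalization: not ((P or R) iff not S)

P or R = True or False = True
not S = not True = False
(P or R) iff not S = True iff False = False
not ((P or R) iff not S) = not False = True
Thus S1 is true.

S2: Formalization: ((Q -> R) nor (not P xor not S)) or not Q

Q -> R = False -> False = True
not P = not True = False
not S = not True = False
not P xor not S = False xor False = False
(Q -> R) nor (not P xor not S) = True nor False = False
not Q = not False = True
((Q -> R) nor (not P xor not S)) or not Q = False or True = True
Thus S2 is true.

S1 T; S2 T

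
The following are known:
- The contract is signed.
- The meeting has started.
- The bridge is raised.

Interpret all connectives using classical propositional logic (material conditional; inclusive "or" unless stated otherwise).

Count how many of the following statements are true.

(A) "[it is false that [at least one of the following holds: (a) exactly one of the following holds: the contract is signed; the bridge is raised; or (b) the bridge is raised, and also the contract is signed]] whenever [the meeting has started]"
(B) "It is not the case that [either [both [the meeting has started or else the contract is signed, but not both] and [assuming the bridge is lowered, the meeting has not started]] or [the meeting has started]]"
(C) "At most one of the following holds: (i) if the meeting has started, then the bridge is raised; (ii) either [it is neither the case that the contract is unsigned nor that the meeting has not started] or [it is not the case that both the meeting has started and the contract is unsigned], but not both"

1

Let V = "the meeting has started" (T), K = "the contract is signed" (T), Q = "the bridge is raised" (T).

(A): In symbols: V → ¬((K ⊕ Q) ∨ (Q ∧ K))

K ⊕ Q = T ⊕ T = F
Q ∧ K = T ∧ T = T
(K ⊕ Q) ∨ (Q ∧ K) = F ∨ T = T
¬((K ⊕ Q) ∨ (Q ∧ K)) = ¬T = F
V → ¬((K ⊕ Q) ∨ (Q ∧ K)) = T → F = F
Thus (A) is false.

(B): This is ¬(((V ⊕ K) ∧ (¬Q → ¬V)) ∨ V).

V ⊕ K = T ⊕ T = F
¬Q = ¬T = F
¬V = ¬T = F
¬Q → ¬V = F → F = T
(V ⊕ K) ∧ (¬Q → ¬V) = F ∧ T = F
((V ⊕ K) ∧ (¬Q → ¬V)) ∨ V = F ∨ T = T
¬(((V ⊕ K) ∧ (¬Q → ¬V)) ∨ V) = ¬T = F
So (B) is false.

(C): Parsed as (V → Q) ↑ ((¬K ↓ ¬V) ⊕ (V ↑ ¬K))

V → Q = T → T = T
¬K = ¬T = F
¬V = ¬T = F
¬K ↓ ¬V = F ↓ F = T
¬K = ¬T = F
V ↑ ¬K = T ↑ F = T
(¬K ↓ ¬V) ⊕ (V ↑ ¬K) = T ⊕ T = F
(V → Q) ↑ ((¬K ↓ ¬V) ⊕ (V ↑ ¬K)) = T ↑ F = T
Thus (C) is true.

True statements: 1 ((C)).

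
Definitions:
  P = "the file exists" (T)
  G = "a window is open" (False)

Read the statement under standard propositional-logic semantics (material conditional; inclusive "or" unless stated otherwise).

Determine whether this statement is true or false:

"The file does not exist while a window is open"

Values: P=T, G=F.
In symbols: ¬P ∧ G

¬P = ¬T = F
¬P ∧ G = F ∧ F = F

The statement is false.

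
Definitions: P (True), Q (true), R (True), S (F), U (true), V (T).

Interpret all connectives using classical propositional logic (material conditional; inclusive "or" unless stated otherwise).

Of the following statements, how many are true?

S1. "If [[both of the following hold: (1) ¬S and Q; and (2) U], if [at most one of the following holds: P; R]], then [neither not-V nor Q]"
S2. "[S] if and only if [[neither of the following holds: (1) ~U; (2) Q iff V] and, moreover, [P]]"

1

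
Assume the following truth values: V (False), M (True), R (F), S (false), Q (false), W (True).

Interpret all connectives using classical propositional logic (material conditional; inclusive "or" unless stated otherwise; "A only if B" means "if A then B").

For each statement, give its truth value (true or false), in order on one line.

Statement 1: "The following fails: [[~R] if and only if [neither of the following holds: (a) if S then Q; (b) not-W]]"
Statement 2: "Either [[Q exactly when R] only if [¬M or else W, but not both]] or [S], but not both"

Statement 1: Parsed as not (not R iff ((S -> Q) nor not W))

not R = not False = True
S -> Q = False -> False = True
not W = not True = False
(S -> Q) nor not W = True nor False = False
not R iff ((S -> Q) nor not W) = True iff False = False
not (not R iff ((S -> Q) nor not W)) = not False = True
Thus Statement 1 is true.

Statement 2: Parsed as ((Q iff R) -> (not M xor W)) xor S

Q iff R = False iff False = True
not M = not True = False
not M xor W = False xor True = True
(Q iff R) -> (not M xor W) = True -> True = True
((Q iff R) -> (not M xor W)) xor S = True xor False = True
So Statement 2 is true.

Statement 1 T, Statement 2 T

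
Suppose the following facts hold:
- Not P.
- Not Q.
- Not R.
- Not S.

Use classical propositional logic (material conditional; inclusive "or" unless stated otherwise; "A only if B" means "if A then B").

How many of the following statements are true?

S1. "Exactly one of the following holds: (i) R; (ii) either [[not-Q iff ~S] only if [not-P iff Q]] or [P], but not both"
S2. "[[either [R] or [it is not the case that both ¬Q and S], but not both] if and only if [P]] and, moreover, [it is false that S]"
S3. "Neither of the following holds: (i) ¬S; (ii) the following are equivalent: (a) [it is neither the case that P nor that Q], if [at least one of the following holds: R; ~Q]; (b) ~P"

0

S1: Formalization: R ⊕ (((¬Q ↔ ¬S) → (¬P ↔ Q)) ⊕ P)

¬Q = ¬F = T
¬S = ¬F = T
¬Q ↔ ¬S = T ↔ T = T
¬P = ¬F = T
¬P ↔ Q = T ↔ F = F
(¬Q ↔ ¬S) → (¬P ↔ Q) = T → F = F
((¬Q ↔ ¬S) → (¬P ↔ Q)) ⊕ P = F ⊕ F = F
R ⊕ (((¬Q ↔ ¬S) → (¬P ↔ Q)) ⊕ P) = F ⊕ F = F
Hence S1 is false.

S2: Parsed as ((R ⊕ (¬Q ↑ S)) ↔ P) ∧ ¬S

¬Q = ¬F = T
¬Q ↑ S = T ↑ F = T
R ⊕ (¬Q ↑ S) = F ⊕ T = T
(R ⊕ (¬Q ↑ S)) ↔ P = T ↔ F = F
¬S = ¬F = T
((R ⊕ (¬Q ↑ S)) ↔ P) ∧ ¬S = F ∧ T = F
Hence S2 is false.

S3: In symbols: ¬S ↓ (((R ∨ ¬Q) → (P ↓ Q)) ↔ ¬P)

¬S = ¬F = T
¬Q = ¬F = T
R ∨ ¬Q = F ∨ T = T
P ↓ Q = F ↓ F = T
(R ∨ ¬Q) → (P ↓ Q) = T → T = T
¬P = ¬F = T
((R ∨ ¬Q) → (P ↓ Q)) ↔ ¬P = T ↔ T = T
¬S ↓ (((R ∨ ¬Q) → (P ↓ Q)) ↔ ¬P) = T ↓ T = F
Hence S3 is false.

Count: 0.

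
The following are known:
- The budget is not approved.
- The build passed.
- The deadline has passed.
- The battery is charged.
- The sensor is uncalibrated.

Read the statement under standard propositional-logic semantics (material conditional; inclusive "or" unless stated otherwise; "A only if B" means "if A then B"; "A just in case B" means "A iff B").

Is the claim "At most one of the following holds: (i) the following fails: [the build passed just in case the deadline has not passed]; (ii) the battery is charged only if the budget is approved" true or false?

true

Let V = "the build passed" (T), L = "the deadline has passed" (T), G = "the battery is charged" (T), Q = "the budget is approved" (F).
This is ¬(V ↔ ¬L) ↑ (G → Q).

¬L = ¬T = F
V ↔ ¬L = T ↔ F = F
¬(V ↔ ¬L) = ¬F = T
G → Q = T → F = F
¬(V ↔ ¬L) ↑ (G → Q) = T ↑ F = T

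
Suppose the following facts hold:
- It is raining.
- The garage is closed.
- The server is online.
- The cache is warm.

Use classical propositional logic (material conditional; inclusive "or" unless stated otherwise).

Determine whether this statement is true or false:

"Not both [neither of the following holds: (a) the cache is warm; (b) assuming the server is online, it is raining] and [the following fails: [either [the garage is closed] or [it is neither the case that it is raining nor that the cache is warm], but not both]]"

Let D = "the cache is warm" (True), Q = "the server is online" (True), K = "it is raining" (True), M = "the garage is closed" (True).
This is (D nor (Q -> K)) nand not (M xor (K nor D)).

Q -> K = True -> True = True
D nor (Q -> K) = True nor True = False
K nor D = True nor True = False
M xor (K nor D) = True xor False = True
not (M xor (K nor D)) = not True = False
(D nor (Q -> K)) nand not (M xor (K nor D)) = False nand False = True

True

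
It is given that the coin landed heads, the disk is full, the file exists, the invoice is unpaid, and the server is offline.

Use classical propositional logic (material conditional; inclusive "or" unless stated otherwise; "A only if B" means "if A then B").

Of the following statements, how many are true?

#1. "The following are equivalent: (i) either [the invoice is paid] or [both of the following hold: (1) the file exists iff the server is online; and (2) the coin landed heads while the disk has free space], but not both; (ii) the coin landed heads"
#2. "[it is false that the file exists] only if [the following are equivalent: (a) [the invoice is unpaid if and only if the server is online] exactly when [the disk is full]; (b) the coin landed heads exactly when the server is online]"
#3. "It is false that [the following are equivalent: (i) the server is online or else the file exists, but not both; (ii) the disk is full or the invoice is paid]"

1

Let S = "the invoice is paid" (False), R = "the file exists" (True), U = "the server is online" (False), P = "the coin landed heads" (True), Q = "the disk is full" (True).

#1: This is (S xor ((R iff U) and (P and not Q))) iff P.

R iff U = True iff False = False
not Q = not True = False
P and not Q = True and False = False
(R iff U) and (P and not Q) = False and False = False
S xor ((R iff U) and (P and not Q)) = False xor False = False
(S xor ((R iff U) and (P and not Q))) iff P = False iff True = False
Thus #1 is false.

#2: This is not R -> (((not S iff U) iff Q) iff (P iff U)).

not R = not True = False
not S = not False = True
not S iff U = True iff False = False
(not S iff U) iff Q = False iff True = False
P iff U = True iff False = False
((not S iff U) iff Q) iff (P iff U) = False iff False = True
not R -> (((not S iff U) iff Q) iff (P iff U)) = False -> True = True
So #2 is true.

#3: Formalization: not ((U xor R) iff (Q or S))

U xor R = False xor True = True
Q or S = True or False = True
(U xor R) iff (Q or S) = True iff True = True
not ((U xor R) iff (Q or S)) = not True = False
So #3 is false.

1 of the 3 statements is true (#2).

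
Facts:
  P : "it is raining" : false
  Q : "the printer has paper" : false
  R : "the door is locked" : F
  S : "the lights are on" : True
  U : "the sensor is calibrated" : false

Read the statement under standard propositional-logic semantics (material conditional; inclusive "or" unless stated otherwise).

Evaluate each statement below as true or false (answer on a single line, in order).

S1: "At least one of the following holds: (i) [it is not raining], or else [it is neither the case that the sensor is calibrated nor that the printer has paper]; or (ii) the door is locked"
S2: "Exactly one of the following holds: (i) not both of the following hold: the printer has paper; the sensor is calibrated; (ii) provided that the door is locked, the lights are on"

S1 true / S2 false

S1: This is (¬P ∨ (U ↓ Q)) ∨ R.

¬P = ¬F = T
U ↓ Q = F ↓ F = T
¬P ∨ (U ↓ Q) = T ∨ T = T
(¬P ∨ (U ↓ Q)) ∨ R = T ∨ F = T
So S1 is true.

S2: This is (Q ↑ U) ⊕ (R → S).

Q ↑ U = F ↑ F = T
R → S = F → T = T
(Q ↑ U) ⊕ (R → S) = T ⊕ T = F
Hence S2 is false.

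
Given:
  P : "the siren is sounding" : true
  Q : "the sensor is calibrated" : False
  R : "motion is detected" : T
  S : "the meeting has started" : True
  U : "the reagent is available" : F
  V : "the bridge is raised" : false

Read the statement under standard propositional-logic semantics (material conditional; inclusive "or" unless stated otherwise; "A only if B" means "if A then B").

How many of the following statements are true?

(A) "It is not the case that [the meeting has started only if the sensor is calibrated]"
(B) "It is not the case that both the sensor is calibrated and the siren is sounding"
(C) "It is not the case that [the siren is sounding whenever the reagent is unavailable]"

2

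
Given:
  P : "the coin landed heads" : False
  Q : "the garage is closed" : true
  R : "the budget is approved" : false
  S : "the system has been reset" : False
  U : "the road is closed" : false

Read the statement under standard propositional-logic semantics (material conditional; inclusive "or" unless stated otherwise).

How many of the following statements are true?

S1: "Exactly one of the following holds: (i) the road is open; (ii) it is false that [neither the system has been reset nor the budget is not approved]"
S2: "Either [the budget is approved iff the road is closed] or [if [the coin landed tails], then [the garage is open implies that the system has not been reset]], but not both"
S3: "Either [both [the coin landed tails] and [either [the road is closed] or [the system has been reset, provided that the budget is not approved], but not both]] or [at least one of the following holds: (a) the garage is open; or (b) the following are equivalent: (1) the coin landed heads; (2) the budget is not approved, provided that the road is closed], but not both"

0

S1: In symbols: ¬U ⊕ ¬(S ↓ ¬R)

¬U = ¬F = T
¬R = ¬F = T
S ↓ ¬R = F ↓ T = F
¬(S ↓ ¬R) = ¬F = T
¬U ⊕ ¬(S ↓ ¬R) = T ⊕ T = F
Thus S1 is false.

S2: Parsed as (R ↔ U) ⊕ (¬P → (¬Q → ¬S))

R ↔ U = F ↔ F = T
¬P = ¬F = T
¬Q = ¬T = F
¬S = ¬F = T
¬Q → ¬S = F → T = T
¬P → (¬Q → ¬S) = T → T = T
(R ↔ U) ⊕ (¬P → (¬Q → ¬S)) = T ⊕ T = F
So S2 is false.

S3: This is (¬P ∧ (U ⊕ (¬R → S))) ⊕ (¬Q ∨ (P ↔ (U → ¬R))).

¬P = ¬F = T
¬R = ¬F = T
¬R → S = T → F = F
U ⊕ (¬R → S) = F ⊕ F = F
¬P ∧ (U ⊕ (¬R → S)) = T ∧ F = F
¬Q = ¬T = F
¬R = ¬F = T
U → ¬R = F → T = T
P ↔ (U → ¬R) = F ↔ T = F
¬Q ∨ (P ↔ (U → ¬R)) = F ∨ F = F
(¬P ∧ (U ⊕ (¬R → S))) ⊕ (¬Q ∨ (P ↔ (U → ¬R))) = F ⊕ F = F
Hence S3 is false.

Count: 0.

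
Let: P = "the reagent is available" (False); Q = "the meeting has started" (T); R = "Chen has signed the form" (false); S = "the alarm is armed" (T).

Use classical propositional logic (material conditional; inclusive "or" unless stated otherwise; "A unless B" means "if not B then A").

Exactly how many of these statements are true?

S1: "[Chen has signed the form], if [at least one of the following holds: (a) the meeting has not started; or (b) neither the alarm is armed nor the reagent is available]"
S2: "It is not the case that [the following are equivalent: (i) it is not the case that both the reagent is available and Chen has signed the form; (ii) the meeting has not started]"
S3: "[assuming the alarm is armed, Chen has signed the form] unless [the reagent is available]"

S1: Parsed as (¬Q ∨ (S ↓ P)) → R

¬Q = ¬T = F
S ↓ P = T ↓ F = F
¬Q ∨ (S ↓ P) = F ∨ F = F
(¬Q ∨ (S ↓ P)) → R = F → F = T
Hence S1 is true.

S2: Formalization: ¬((P ↑ R) ↔ ¬Q)

P ↑ R = F ↑ F = T
¬Q = ¬T = F
(P ↑ R) ↔ ¬Q = T ↔ F = F
¬((P ↑ R) ↔ ¬Q) = ¬F = T
So S2 is true.

S3: This is (S → R) ∨ P.

S → R = T → F = F
(S → R) ∨ P = F ∨ F = F
Hence S3 is false.

True statements: 2 (S1, S2).

2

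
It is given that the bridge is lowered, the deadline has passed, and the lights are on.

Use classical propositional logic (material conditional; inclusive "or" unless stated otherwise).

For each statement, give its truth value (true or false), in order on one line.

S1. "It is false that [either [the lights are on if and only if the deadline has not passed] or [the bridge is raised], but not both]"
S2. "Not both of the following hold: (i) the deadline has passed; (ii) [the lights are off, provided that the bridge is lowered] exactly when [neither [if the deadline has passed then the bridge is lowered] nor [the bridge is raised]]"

Let R = "the lights are on" (T), Q = "the deadline has passed" (T), P = "the bridge is raised" (F).

S1: In symbols: ¬((R ↔ ¬Q) ⊕ P)

¬Q = ¬T = F
R ↔ ¬Q = T ↔ F = F
(R ↔ ¬Q) ⊕ P = F ⊕ F = F
¬((R ↔ ¬Q) ⊕ P) = ¬F = T
Thus S1 is true.

S2: Formalization: Q ↑ ((¬P → ¬R) ↔ ((Q → ¬P) ↓ P))

¬P = ¬F = T
¬R = ¬T = F
¬P → ¬R = T → F = F
¬P = ¬F = T
Q → ¬P = T → T = T
(Q → ¬P) ↓ P = T ↓ F = F
(¬P → ¬R) ↔ ((Q → ¬P) ↓ P) = F ↔ F = T
Q ↑ ((¬P → ¬R) ↔ ((Q → ¬P) ↓ P)) = T ↑ T = F
So S2 is false.

S1 T; S2 F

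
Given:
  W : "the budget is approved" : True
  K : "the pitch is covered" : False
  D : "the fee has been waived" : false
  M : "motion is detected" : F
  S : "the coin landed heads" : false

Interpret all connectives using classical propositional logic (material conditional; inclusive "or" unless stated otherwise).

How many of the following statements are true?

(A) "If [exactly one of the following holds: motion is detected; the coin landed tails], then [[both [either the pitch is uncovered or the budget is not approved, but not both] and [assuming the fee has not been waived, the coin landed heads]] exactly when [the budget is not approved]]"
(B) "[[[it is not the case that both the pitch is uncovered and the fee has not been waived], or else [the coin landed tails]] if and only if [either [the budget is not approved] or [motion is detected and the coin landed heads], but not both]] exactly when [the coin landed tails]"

(A): Parsed as (M ⊕ ¬S) → (((¬K ⊕ ¬W) ∧ (¬D → S)) ↔ ¬W)

¬S = ¬F = T
M ⊕ ¬S = F ⊕ T = T
¬K = ¬F = T
¬W = ¬T = F
¬K ⊕ ¬W = T ⊕ F = T
¬D = ¬F = T
¬D → S = T → F = F
(¬K ⊕ ¬W) ∧ (¬D → S) = T ∧ F = F
¬W = ¬T = F
((¬K ⊕ ¬W) ∧ (¬D → S)) ↔ ¬W = F ↔ F = T
(M ⊕ ¬S) → (((¬K ⊕ ¬W) ∧ (¬D → S)) ↔ ¬W) = T → T = T
So (A) is true.

(B): Formalization: (((¬K ↑ ¬D) ∨ ¬S) ↔ (¬W ⊕ (M ∧ S))) ↔ ¬S

¬K = ¬F = T
¬D = ¬F = T
¬K ↑ ¬D = T ↑ T = F
¬S = ¬F = T
(¬K ↑ ¬D) ∨ ¬S = F ∨ T = T
¬W = ¬T = F
M ∧ S = F ∧ F = F
¬W ⊕ (M ∧ S) = F ⊕ F = F
((¬K ↑ ¬D) ∨ ¬S) ↔ (¬W ⊕ (M ∧ S)) = T ↔ F = F
¬S = ¬F = T
(((¬K ↑ ¬D) ∨ ¬S) ↔ (¬W ⊕ (M ∧ S))) ↔ ¬S = F ↔ T = F
Hence (B) is false.

True statements: 1 ((A)).

1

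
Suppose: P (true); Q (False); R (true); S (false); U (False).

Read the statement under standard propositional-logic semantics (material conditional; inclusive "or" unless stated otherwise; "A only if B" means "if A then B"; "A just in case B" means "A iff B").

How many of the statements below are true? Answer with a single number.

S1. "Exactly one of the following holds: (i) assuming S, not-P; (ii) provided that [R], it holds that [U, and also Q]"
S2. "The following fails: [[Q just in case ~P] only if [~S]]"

1

S1: In symbols: (S → ¬P) ⊕ (R → (U ∧ Q))

¬P = ¬T = F
S → ¬P = F → F = T
U ∧ Q = F ∧ F = F
R → (U ∧ Q) = T → F = F
(S → ¬P) ⊕ (R → (U ∧ Q)) = T ⊕ F = T
Thus S1 is true.

S2: Parsed as ¬((Q ↔ ¬P) → ¬S)

¬P = ¬T = F
Q ↔ ¬P = F ↔ F = T
¬S = ¬F = T
(Q ↔ ¬P) → ¬S = T → T = T
¬((Q ↔ ¬P) → ¬S) = ¬T = F
Hence S2 is false.

Count: 1.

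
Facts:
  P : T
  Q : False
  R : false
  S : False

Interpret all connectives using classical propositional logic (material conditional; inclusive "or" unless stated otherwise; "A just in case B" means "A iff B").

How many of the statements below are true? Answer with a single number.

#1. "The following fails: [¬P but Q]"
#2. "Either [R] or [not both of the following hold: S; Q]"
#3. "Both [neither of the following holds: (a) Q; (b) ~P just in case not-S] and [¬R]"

3

#1: This is ¬(¬P ∧ Q).

¬P = ¬T = F
¬P ∧ Q = F ∧ F = F
¬(¬P ∧ Q) = ¬F = T
Hence #1 is true.

#2: Parsed as R ∨ (S ↑ Q)

S ↑ Q = F ↑ F = T
R ∨ (S ↑ Q) = F ∨ T = T
Thus #2 is true.

#3: This is (Q ↓ (¬P ↔ ¬S)) ∧ ¬R.

¬P = ¬T = F
¬S = ¬F = T
¬P ↔ ¬S = F ↔ T = F
Q ↓ (¬P ↔ ¬S) = F ↓ F = T
¬R = ¬F = T
(Q ↓ (¬P ↔ ¬S)) ∧ ¬R = T ∧ T = T
Hence #3 is true.

3 of the 3 statements are true.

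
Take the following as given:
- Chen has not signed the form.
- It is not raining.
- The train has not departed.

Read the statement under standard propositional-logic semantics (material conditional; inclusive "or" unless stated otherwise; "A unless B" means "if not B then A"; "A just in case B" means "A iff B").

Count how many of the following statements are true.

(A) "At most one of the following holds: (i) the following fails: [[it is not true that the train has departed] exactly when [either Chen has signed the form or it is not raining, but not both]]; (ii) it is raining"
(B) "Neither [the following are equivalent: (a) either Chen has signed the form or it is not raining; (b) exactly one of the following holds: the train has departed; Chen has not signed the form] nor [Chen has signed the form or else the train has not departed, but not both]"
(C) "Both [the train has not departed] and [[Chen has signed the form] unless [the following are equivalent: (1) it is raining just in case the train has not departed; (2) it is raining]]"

Let G = "the train has departed" (F), H = "Chen has signed the form" (F), U = "it is raining" (F).

(A): Parsed as ¬(¬G ↔ (H ⊕ ¬U)) ↑ U

¬G = ¬F = T
¬U = ¬F = T
H ⊕ ¬U = F ⊕ T = T
¬G ↔ (H ⊕ ¬U) = T ↔ T = T
¬(¬G ↔ (H ⊕ ¬U)) = ¬T = F
¬(¬G ↔ (H ⊕ ¬U)) ↑ U = F ↑ F = T
Thus (A) is true.

(B): In symbols: ((H ∨ ¬U) ↔ (G ⊕ ¬H)) ↓ (H ⊕ ¬G)

¬U = ¬F = T
H ∨ ¬U = F ∨ T = T
¬H = ¬F = T
G ⊕ ¬H = F ⊕ T = T
(H ∨ ¬U) ↔ (G ⊕ ¬H) = T ↔ T = T
¬G = ¬F = T
H ⊕ ¬G = F ⊕ T = T
((H ∨ ¬U) ↔ (G ⊕ ¬H)) ↓ (H ⊕ ¬G) = T ↓ T = F
Thus (B) is false.

(C): This is ¬G ∧ (H ∨ ((U ↔ ¬G) ↔ U)).

¬G = ¬F = T
¬G = ¬F = T
U ↔ ¬G = F ↔ T = F
(U ↔ ¬G) ↔ U = F ↔ F = T
H ∨ ((U ↔ ¬G) ↔ U) = F ∨ T = T
¬G ∧ (H ∨ ((U ↔ ¬G) ↔ U)) = T ∧ T = T
So (C) is true.

True statements: 2.

2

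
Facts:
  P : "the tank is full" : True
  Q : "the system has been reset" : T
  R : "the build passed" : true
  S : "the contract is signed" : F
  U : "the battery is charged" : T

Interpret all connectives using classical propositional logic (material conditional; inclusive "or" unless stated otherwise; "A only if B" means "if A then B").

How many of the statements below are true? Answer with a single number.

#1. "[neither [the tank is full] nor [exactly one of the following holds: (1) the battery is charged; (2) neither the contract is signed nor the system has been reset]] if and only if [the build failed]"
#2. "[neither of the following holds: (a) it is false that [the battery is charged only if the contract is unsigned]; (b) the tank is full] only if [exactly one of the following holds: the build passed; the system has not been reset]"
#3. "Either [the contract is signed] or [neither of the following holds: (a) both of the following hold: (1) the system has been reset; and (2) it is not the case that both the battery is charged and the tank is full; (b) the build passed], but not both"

#1: Parsed as (P ↓ (U ⊕ (S ↓ Q))) ↔ ¬R

S ↓ Q = F ↓ T = F
U ⊕ (S ↓ Q) = T ⊕ F = T
P ↓ (U ⊕ (S ↓ Q)) = T ↓ T = F
¬R = ¬T = F
(P ↓ (U ⊕ (S ↓ Q))) ↔ ¬R = F ↔ F = T
So #1 is true.

#2: In symbols: (¬(U → ¬S) ↓ P) → (R ⊕ ¬Q)

¬S = ¬F = T
U → ¬S = T → T = T
¬(U → ¬S) = ¬T = F
¬(U → ¬S) ↓ P = F ↓ T = F
¬Q = ¬T = F
R ⊕ ¬Q = T ⊕ F = T
(¬(U → ¬S) ↓ P) → (R ⊕ ¬Q) = F → T = T
So #2 is true.

#3: In symbols: S ⊕ ((Q ∧ (U ↑ P)) ↓ R)

U ↑ P = T ↑ T = F
Q ∧ (U ↑ P) = T ∧ F = F
(Q ∧ (U ↑ P)) ↓ R = F ↓ T = F
S ⊕ ((Q ∧ (U ↑ P)) ↓ R) = F ⊕ F = F
So #3 is false.

True statements: 2.

2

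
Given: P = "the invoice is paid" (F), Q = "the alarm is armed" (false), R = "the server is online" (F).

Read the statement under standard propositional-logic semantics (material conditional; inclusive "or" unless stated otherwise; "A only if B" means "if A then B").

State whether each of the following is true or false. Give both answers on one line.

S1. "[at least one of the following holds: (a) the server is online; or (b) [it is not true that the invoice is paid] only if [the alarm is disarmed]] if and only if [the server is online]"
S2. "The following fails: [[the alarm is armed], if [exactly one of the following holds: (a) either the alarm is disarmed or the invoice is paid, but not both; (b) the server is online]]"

S1: In symbols: (R | (~P -> ~Q)) <-> R

~P = ~F = T
~Q = ~F = T
~P -> ~Q = T -> T = T
R | (~P -> ~Q) = F | T = T
(R | (~P -> ~Q)) <-> R = T <-> F = F
Thus S1 is false.

S2: Formalization: ~(((~Q xor P) xor R) -> Q)

~Q = ~F = T
~Q xor P = T xor F = T
(~Q xor P) xor R = T xor F = T
((~Q xor P) xor R) -> Q = T -> F = F
~(((~Q xor P) xor R) -> Q) = ~F = T
Thus S2 is true.

S1 F; S2 T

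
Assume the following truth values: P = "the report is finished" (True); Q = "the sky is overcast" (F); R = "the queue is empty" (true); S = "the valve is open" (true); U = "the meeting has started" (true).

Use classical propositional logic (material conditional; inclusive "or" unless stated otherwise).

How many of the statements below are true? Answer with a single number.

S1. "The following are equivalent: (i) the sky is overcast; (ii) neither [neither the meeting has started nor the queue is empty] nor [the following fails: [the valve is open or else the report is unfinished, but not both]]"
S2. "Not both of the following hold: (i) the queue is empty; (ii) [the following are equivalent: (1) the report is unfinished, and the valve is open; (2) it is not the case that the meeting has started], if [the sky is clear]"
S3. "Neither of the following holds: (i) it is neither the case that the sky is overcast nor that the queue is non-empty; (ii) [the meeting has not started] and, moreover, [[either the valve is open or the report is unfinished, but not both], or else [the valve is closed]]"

S1: This is Q <-> ((U nor R) nor ~(S xor ~P)).

U nor R = T nor T = F
~P = ~T = F
S xor ~P = T xor F = T
~(S xor ~P) = ~T = F
(U nor R) nor ~(S xor ~P) = F nor F = T
Q <-> ((U nor R) nor ~(S xor ~P)) = F <-> T = F
Thus S1 is false.

S2: Formalization: R nand (~Q -> ((~P & S) <-> ~U))

~Q = ~F = T
~P = ~T = F
~P & S = F & T = F
~U = ~T = F
(~P & S) <-> ~U = F <-> F = T
~Q -> ((~P & S) <-> ~U) = T -> T = T
R nand (~Q -> ((~P & S) <-> ~U)) = T nand T = F
Thus S2 is false.

S3: Formalization: (Q nor ~R) nor (~U & ((S xor ~P) | ~S))

~R = ~T = F
Q nor ~R = F nor F = T
~U = ~T = F
~P = ~T = F
S xor ~P = T xor F = T
~S = ~T = F
(S xor ~P) | ~S = T | F = T
~U & ((S xor ~P) | ~S) = F & T = F
(Q nor ~R) nor (~U & ((S xor ~P) | ~S)) = T nor F = F
Thus S3 is false.

True statements: 0 (none).

0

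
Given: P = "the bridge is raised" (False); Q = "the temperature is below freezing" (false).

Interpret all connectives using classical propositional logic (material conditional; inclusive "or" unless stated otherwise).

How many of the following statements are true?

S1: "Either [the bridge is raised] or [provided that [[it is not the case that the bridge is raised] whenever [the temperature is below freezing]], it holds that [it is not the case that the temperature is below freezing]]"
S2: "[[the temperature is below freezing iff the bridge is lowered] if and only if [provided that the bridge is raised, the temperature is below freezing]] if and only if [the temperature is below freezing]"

S1: In symbols: P ∨ ((Q → ¬P) → ¬Q)

¬P = ¬F = T
Q → ¬P = F → T = T
¬Q = ¬F = T
(Q → ¬P) → ¬Q = T → T = T
P ∨ ((Q → ¬P) → ¬Q) = F ∨ T = T
Thus S1 is true.

S2: Formalization: ((Q ↔ ¬P) ↔ (P → Q)) ↔ Q

¬P = ¬F = T
Q ↔ ¬P = F ↔ T = F
P → Q = F → F = T
(Q ↔ ¬P) ↔ (P → Q) = F ↔ T = F
((Q ↔ ¬P) ↔ (P → Q)) ↔ Q = F ↔ F = T
Thus S2 is true.

Count: 2.

2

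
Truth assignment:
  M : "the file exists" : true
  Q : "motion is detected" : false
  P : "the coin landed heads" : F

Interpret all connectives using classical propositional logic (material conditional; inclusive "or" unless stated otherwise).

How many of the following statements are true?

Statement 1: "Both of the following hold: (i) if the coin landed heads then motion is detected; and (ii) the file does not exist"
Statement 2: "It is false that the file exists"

Statement 1: Formalization: (P -> Q) & ~M

P -> Q = F -> F = T
~M = ~T = F
(P -> Q) & ~M = T & F = F
Hence Statement 1 is false.

Statement 2: Formalization: ~M

~M = ~T = F
So Statement 2 is false.

Count: 0.

0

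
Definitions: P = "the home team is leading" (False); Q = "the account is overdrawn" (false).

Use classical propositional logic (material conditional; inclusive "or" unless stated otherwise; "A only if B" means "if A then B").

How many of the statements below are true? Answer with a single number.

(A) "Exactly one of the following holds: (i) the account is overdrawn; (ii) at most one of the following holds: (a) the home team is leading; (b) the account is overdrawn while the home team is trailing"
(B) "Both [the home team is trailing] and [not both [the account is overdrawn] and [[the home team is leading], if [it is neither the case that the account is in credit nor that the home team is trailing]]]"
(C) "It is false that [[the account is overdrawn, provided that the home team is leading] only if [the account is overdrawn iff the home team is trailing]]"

3

(A): This is Q xor (P nand (Q & ~P)).

~P = ~F = T
Q & ~P = F & T = F
P nand (Q & ~P) = F nand F = T
Q xor (P nand (Q & ~P)) = F xor T = T
So (A) is true.

(B): This is ~P & (Q nand ((~Q nor ~P) -> P)).

~P = ~F = T
~Q = ~F = T
~P = ~F = T
~Q nor ~P = T nor T = F
(~Q nor ~P) -> P = F -> F = T
Q nand ((~Q nor ~P) -> P) = F nand T = T
~P & (Q nand ((~Q nor ~P) -> P)) = T & T = T
Thus (B) is true.

(C): Formalization: ~((P -> Q) -> (Q <-> ~P))

P -> Q = F -> F = T
~P = ~F = T
Q <-> ~P = F <-> T = F
(P -> Q) -> (Q <-> ~P) = T -> F = F
~((P -> Q) -> (Q <-> ~P)) = ~F = T
Thus (C) is true.

3 of the 3 statements are true ((A), (B), (C)).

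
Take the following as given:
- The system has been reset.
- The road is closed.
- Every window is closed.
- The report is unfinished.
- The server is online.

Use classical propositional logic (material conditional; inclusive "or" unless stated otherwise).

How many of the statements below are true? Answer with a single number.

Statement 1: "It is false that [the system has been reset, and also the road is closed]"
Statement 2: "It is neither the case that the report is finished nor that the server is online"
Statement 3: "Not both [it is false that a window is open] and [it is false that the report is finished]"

Let D = "the system has been reset" (True), W = "the road is closed" (True), R = "the report is finished" (False), L = "the server is online" (True), U = "a window is open" (False).

Statement 1: Parsed as not (D and W)

D and W = True and True = True
not (D and W) = not True = False
Hence Statement 1 is false.

Statement 2: This is R nor L.

R nor L = False nor True = False
Hence Statement 2 is false.

Statement 3: Parsed as not U nand not R

not U = not False = True
not R = not False = True
not U nand not R = True nand True = False
Thus Statement 3 is false.

True statements: 0 (none).

0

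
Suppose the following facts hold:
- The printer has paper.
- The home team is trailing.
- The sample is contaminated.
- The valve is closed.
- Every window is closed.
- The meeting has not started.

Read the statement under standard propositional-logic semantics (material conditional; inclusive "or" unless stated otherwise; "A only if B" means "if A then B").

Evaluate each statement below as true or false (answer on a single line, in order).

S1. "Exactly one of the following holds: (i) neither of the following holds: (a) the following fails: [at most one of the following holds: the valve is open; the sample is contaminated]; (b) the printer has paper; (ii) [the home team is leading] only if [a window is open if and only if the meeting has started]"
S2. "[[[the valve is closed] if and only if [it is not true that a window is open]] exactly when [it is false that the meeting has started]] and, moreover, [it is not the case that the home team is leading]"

S1 true / S2 true

Let Q = "the valve is open" (F), K = "the sample is contaminated" (T), G = "the printer has paper" (T), L = "the home team is leading" (F), V = "a window is open" (F), H = "the meeting has started" (F).

S1: Formalization: (¬(Q ↑ K) ↓ G) ⊕ (L → (V ↔ H))

Q ↑ K = F ↑ T = T
¬(Q ↑ K) = ¬T = F
¬(Q ↑ K) ↓ G = F ↓ T = F
V ↔ H = F ↔ F = T
L → (V ↔ H) = F → T = T
(¬(Q ↑ K) ↓ G) ⊕ (L → (V ↔ H)) = F ⊕ T = T
Thus S1 is true.

S2: This is ((¬Q ↔ ¬V) ↔ ¬H) ∧ ¬L.

¬Q = ¬F = T
¬V = ¬F = T
¬Q ↔ ¬V = T ↔ T = T
¬H = ¬F = T
(¬Q ↔ ¬V) ↔ ¬H = T ↔ T = T
¬L = ¬F = T
((¬Q ↔ ¬V) ↔ ¬H) ∧ ¬L = T ∧ T = T
So S2 is true.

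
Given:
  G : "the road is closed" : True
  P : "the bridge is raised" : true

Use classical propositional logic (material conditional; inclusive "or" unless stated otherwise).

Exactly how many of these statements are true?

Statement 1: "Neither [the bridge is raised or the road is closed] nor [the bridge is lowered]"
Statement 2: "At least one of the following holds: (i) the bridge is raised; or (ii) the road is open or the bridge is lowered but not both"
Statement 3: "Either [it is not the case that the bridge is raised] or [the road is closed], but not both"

2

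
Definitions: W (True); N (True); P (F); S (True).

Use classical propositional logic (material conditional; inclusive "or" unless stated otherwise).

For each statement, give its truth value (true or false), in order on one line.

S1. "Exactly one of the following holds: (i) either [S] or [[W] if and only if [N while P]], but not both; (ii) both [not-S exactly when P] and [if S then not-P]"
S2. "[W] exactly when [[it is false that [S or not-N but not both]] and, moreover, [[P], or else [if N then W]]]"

S1: Parsed as (S ⊕ (W ↔ (N ∧ P))) ⊕ ((¬S ↔ P) ∧ (S → ¬P))

N ∧ P = T ∧ F = F
W ↔ (N ∧ P) = T ↔ F = F
S ⊕ (W ↔ (N ∧ P)) = T ⊕ F = T
¬S = ¬T = F
¬S ↔ P = F ↔ F = T
¬P = ¬F = T
S → ¬P = T → T = T
(¬S ↔ P) ∧ (S → ¬P) = T ∧ T = T
(S ⊕ (W ↔ (N ∧ P))) ⊕ ((¬S ↔ P) ∧ (S → ¬P)) = T ⊕ T = F
So S1 is false.

S2: In symbols: W ↔ (¬(S ⊕ ¬N) ∧ (P ∨ (N → W)))

¬N = ¬T = F
S ⊕ ¬N = T ⊕ F = T
¬(S ⊕ ¬N) = ¬T = F
N → W = T → T = T
P ∨ (N → W) = F ∨ T = T
¬(S ⊕ ¬N) ∧ (P ∨ (N → W)) = F ∧ T = F
W ↔ (¬(S ⊕ ¬N) ∧ (P ∨ (N → W))) = T ↔ F = F
Hence S2 is false.

S1 False / S2 False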